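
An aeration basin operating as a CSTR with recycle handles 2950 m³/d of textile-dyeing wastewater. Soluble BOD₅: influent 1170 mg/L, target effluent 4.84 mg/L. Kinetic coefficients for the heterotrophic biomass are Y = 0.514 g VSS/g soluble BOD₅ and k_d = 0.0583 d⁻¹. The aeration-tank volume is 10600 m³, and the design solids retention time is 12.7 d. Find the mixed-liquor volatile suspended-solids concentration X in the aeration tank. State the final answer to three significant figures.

From V·X·(1 + k_d·θ_c) = Y·Q·(S₀ − S)·θ_c: X = 0.514 × 2950 × (1170 − 4.84) × 12.7 / [10600 × (1 + 0.0583 × 12.7)] = 1216 mg/L.

X ≈ 1220 mg/L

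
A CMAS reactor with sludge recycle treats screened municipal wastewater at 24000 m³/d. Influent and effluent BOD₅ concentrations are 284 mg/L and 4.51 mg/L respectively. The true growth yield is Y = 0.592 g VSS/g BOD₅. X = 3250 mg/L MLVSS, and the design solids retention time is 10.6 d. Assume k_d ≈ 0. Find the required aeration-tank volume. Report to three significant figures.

Biomass mass balance (decay neglected): V·X = Y·Q·(S₀ − S)·θ_c, so V = 0.592 × 24000 × (284 − 4.51) × 10.6 / 3250 = 12952 m³.

V ≈ 13000 m³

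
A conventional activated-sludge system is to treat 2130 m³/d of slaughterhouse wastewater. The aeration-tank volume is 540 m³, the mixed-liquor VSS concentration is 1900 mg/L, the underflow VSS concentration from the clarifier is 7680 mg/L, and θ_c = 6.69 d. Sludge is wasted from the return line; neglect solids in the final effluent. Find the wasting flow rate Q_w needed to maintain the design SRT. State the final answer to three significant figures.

Q_w ≈ 20.0 m³/d

θ_c = V·X/(Q_w·X_r) when wasting from the recycle, so Q_w = V·X/(θ_c·X_r) = 540.0 × 1900 / (6.69 × 7680) = 19.97 m³/d.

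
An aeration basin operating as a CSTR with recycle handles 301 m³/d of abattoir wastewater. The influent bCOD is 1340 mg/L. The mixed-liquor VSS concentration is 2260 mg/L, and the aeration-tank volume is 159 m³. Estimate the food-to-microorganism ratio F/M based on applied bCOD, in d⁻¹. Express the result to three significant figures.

Food-to-microorganism ratio F/M = Q S₀ / (V X) = 301 × 1340 / (159.0 × 2260) = 1.122 d⁻¹.

F/M ≈ 1.12 d⁻¹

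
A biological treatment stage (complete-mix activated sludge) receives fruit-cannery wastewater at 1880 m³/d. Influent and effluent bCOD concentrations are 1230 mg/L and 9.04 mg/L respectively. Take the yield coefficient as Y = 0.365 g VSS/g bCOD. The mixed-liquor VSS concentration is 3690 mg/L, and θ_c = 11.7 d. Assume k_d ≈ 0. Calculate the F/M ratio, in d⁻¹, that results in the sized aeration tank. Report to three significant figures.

F/M ≈ 0.236 d⁻¹

With k_d = 0 the design equation reduces to V = Y Q (S₀−S) θ_c / X = 0.365 × 1880 × (1230 − 9.04) × 11.7 / 3690 = 2657 m³.
F/M = Q·S₀ / (V·X) = 1880 × 1230 / (2657 × 3690) = 0.2359 g bCOD·(g VSS·d)⁻¹.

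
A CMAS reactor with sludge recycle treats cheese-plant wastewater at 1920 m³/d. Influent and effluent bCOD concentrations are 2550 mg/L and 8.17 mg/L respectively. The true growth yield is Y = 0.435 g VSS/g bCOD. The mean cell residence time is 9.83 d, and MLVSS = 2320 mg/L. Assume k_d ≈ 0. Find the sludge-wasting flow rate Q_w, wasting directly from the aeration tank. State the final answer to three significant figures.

Q_w ≈ 915 m³/d

Biomass mass balance (decay neglected): V·X = Y·Q·(S₀ − S)·θ_c, so V = 0.435 × 1920 × (2550 − 8.17) × 9.83 / 2320 = 8995 m³.
For wasting at MLVSS concentration, Q_w = V/θ_c = 8995/9.83 = 915.1 m³/d.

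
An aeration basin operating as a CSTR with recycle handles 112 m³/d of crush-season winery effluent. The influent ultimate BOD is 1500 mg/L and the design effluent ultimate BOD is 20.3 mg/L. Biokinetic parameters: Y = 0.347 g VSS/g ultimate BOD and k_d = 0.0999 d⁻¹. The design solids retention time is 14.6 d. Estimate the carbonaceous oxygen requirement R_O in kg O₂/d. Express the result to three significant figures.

R_O ≈ 133 kg O₂/d

Observed yield with endogenous decay: Y_obs = Y / (1 + k_d·θ_c) = 0.347 / (1 + 0.0999 × 14.6) = 0.347 / 2.459 = 0.1411 g VSS/g ultimate BOD.
Q·(S₀ − S) = 112 × (1500 − 20.3) × 10⁻³ = 165.7 kg/d removed.
Biomass synthesised: P_X = Y_obs × 165.7 = 23.39 kg VSS/d.
R_O = Q·(S₀ − S) − 1.42·P_X = 165.7 − 1.42 × 23.39 = 132.5 kg O₂/d.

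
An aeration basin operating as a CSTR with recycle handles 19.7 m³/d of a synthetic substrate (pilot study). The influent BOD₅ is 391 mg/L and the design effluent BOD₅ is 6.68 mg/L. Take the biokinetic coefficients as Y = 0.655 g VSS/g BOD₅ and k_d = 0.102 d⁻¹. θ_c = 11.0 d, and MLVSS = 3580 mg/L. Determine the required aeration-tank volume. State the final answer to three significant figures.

V ≈ 7.18 m³

From the SRT design equation V = Y Q (S₀−S) θ_c / [X (1 + k_d θ_c)] = 0.655 × 19.7 × (391 − 6.68) × 11.0 / [3580 × (1 + 0.102 × 11.0)] = 5.45×10^4 / 7597 = 7.181 m³.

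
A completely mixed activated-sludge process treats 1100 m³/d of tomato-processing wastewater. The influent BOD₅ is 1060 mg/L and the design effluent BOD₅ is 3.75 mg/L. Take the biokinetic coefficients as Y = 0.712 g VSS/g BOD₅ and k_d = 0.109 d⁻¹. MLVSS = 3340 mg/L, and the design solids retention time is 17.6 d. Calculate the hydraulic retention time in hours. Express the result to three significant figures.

Rearranging the biomass balance for a CMAS with decay, V = Y·Q·ΔS·θ_c / [X·(1+k_d θ_c)] = 0.712 × 1100 × (1060 − 3.75) × 17.6 / [3340 × (1 + 0.109 × 17.6)] = 1.46×10^7 / 9747 = 1494 m³.
HRT = V/Q = 1494 m³ / 1100 m³·d⁻¹ = 1.358 d × 24 = 32.59 h.

τ ≈ 32.6 h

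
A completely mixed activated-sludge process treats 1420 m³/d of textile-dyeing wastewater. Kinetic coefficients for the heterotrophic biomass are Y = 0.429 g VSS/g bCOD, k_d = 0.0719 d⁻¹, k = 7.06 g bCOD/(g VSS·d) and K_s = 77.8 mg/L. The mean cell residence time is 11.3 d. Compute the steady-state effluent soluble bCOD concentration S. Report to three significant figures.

S ≈ 4.35 mg/L

Effluent substrate depends only on kinetics and SRT: S = K_s(1 + k_d θ_c) / [θ_c(Yk − k_d) − 1] = 77.8 × (1 + 0.0719 × 11.3) / [11.3 × (0.429 × 7.06 − 0.0719) − 1] = 141.0 / 32.41 = 4.351 mg/L.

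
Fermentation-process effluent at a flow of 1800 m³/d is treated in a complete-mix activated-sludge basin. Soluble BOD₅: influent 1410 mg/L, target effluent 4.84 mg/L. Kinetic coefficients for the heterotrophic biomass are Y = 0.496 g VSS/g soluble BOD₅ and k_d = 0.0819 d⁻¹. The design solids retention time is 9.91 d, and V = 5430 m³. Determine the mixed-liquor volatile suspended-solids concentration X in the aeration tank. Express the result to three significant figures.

From V·X·(1 + k_d·θ_c) = Y·Q·(S₀ − S)·θ_c: X = 0.496 × 1800 × (1410 − 4.84) × 9.91 / [5430 × (1 + 0.0819 × 9.91)] = 1264 mg/L.

X ≈ 1260 mg/L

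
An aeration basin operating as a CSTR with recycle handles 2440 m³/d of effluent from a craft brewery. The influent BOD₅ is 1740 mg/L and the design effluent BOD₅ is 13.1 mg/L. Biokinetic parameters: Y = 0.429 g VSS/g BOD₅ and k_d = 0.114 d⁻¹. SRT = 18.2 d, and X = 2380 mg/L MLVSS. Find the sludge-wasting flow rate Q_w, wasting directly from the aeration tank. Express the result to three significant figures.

Rearranging the biomass balance for a CMAS with decay, V = Y·Q·ΔS·θ_c / [X·(1+k_d θ_c)] = 0.429 × 2440 × (1740 − 13.1) × 18.2 / [2380 × (1 + 0.114 × 18.2)] = 3.29×10^7 / 7318 = 4496 m³.
With mixed-liquor wasting, θ_c = V/Q_w, so Q_w = V/θ_c = 4496/18.2 = 247.0 m³/d.

Q_w ≈ 247 m³/d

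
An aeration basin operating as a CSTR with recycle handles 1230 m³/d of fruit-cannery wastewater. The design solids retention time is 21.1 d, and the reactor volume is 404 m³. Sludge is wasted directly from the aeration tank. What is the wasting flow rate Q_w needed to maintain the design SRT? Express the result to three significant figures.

Wasting from the aeration tank: Q_w = V / θ_c = 404.0 / 21.1 = 19.15 m³/d.

Q_w ≈ 19.1 m³/d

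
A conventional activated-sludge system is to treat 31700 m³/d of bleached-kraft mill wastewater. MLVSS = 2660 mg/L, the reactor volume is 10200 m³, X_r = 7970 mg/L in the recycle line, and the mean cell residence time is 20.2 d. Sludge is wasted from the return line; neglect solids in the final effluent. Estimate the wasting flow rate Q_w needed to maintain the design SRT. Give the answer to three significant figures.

Q_w ≈ 169 m³/d

θ_c = V·X/(Q_w·X_r) when wasting from the recycle, so Q_w = V·X/(θ_c·X_r) = 10200 × 2660 / (20.2 × 7970) = 168.5 m³/d.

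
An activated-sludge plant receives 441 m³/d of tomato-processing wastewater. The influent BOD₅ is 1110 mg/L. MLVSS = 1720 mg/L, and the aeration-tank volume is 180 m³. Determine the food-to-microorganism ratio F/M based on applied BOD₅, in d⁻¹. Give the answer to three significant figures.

F/M ≈ 1.58 d⁻¹

Food-to-microorganism ratio F/M = Q S₀ / (V X) = 441 × 1110 / (180.0 × 1720) = 1.581 d⁻¹.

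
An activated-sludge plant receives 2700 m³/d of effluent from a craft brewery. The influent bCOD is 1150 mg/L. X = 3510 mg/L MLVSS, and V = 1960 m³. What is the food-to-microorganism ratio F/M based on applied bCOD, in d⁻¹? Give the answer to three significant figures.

Food-to-microorganism ratio F/M = Q S₀ / (V X) = 2700 × 1150 / (1960 × 3510) = 0.4513 d⁻¹.

F/M ≈ 0.451 d⁻¹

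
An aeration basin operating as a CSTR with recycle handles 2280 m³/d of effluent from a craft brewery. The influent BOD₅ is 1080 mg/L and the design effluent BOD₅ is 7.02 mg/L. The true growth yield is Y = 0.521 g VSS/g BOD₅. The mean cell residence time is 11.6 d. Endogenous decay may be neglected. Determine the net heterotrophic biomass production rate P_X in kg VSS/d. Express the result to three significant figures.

P_X ≈ 1270 kg VSS/d

No decay correction is needed, so Y_obs = Y = 0.521.
ΔS = 1080 − 7.02 = 1073 mg/L, so the substrate removal rate is 2280 × 1073/1000 = 2446 kg BOD₅/d.
Net biomass production P_X = Y_obs × Q·(S₀ − S) = 0.5210 × 2446 = 1275 kg VSS/d.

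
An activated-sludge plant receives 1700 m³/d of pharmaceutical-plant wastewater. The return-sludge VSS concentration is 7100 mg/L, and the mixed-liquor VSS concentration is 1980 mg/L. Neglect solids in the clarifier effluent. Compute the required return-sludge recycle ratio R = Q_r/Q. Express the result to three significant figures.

Mass balance around the secondary clarifier (neglecting effluent solids): R = X / (X_r − X) = 1980 / (7100 − 1980) = 0.3867.

R ≈ 0.387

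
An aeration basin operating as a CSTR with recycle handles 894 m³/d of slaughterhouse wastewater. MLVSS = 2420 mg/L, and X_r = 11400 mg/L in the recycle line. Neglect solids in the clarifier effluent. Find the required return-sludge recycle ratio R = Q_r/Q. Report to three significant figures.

R ≈ 0.269

Solids balance on the clarifier gives (1+R)X = R·X_r, so R = X/(X_r − X) = 2420 / (11400 − 2420) = 0.2695.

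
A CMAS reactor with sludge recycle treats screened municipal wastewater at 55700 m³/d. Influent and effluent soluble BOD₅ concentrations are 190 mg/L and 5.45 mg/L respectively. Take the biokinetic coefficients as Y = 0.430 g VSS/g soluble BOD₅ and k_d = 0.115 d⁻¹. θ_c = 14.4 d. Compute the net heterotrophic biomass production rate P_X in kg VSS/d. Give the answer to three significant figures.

Correct the yield for decay: Y_obs = Y/(1 + k_d θ_c) = 0.430 / (1 + 0.115 × 14.4) = 0.430 / 2.656 = 0.1619.
Q·(S₀ − S) = 55700 × (190 − 5.45) × 10⁻³ = 10279 kg/d removed.
So the net sludge growth is P_X = 0.1619 × 10279 = 1664 kg VSS/d.

P_X ≈ 1660 kg VSS/d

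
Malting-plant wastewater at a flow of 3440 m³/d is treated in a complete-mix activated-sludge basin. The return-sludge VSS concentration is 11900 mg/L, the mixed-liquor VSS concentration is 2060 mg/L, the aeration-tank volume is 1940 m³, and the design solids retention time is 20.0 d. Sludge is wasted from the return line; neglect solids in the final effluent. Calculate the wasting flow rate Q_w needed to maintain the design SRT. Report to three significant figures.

Q_w ≈ 16.8 m³/d

θ_c = V·X/(Q_w·X_r) when wasting from the recycle, so Q_w = V·X/(θ_c·X_r) = 1940 × 2060 / (20.0 × 11900) = 16.79 m³/d.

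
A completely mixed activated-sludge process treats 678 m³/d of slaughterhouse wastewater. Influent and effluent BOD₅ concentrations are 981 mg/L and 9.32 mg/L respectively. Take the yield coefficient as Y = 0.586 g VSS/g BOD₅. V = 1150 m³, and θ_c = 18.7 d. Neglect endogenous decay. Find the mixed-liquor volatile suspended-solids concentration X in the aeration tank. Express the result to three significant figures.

X ≈ 6280 mg/L

From V·X = Y·Q·(S₀ − S)·θ_c (decay neglected): X = 0.586 × 678 × (981 − 9.32) × 18.7 / 1150 = 6278 mg/L.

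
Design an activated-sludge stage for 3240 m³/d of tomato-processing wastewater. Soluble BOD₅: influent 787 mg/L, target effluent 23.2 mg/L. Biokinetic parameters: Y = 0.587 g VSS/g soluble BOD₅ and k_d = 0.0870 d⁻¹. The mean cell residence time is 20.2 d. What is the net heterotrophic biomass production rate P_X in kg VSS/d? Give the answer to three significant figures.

Observed yield with endogenous decay: Y_obs = Y / (1 + k_d·θ_c) = 0.587 / (1 + 0.0870 × 20.2) = 0.587 / 2.757 = 0.2129 g VSS/g soluble BOD₅.
ΔS = 787 − 23.2 = 763.8 mg/L, so the substrate removal rate is 3240 × 763.8/1000 = 2475 kg soluble BOD₅/d.
Net biomass production P_X = Y_obs × Q·(S₀ − S) = 0.2129 × 2475 = 526.8 kg VSS/d.

P_X ≈ 527 kg VSS/d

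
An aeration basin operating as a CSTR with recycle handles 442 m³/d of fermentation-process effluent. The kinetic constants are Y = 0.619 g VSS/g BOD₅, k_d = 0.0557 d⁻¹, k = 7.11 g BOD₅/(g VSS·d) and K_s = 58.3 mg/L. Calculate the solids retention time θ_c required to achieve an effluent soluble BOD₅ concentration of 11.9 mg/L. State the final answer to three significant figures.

θ_c ≈ 1.45 d

At the target effluent, Y k S/(K_s+S) = 0.619×7.11×11.9/70.20 = 0.7461 d⁻¹.
θ_c = 1/(μ − k_d) = 1/(0.7461 − 0.0557) = 1/0.6904 = 1.449 d.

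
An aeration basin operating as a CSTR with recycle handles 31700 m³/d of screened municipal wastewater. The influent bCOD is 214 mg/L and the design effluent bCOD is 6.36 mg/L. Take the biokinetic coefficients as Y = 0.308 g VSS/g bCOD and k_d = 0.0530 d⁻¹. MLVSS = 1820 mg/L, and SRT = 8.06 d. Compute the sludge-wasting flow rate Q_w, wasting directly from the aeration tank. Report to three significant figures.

Q_w ≈ 780 m³/d

Rearranging the biomass balance for a CMAS with decay, V = Y·Q·ΔS·θ_c / [X·(1+k_d θ_c)] = 0.308 × 31700 × (214 − 6.36) × 8.06 / [1820 × (1 + 0.0530 × 8.06)] = 1.63×10^7 / 2597 = 6291 m³.
Wasting from the aeration tank: Q_w = V / θ_c = 6291 / 8.06 = 780.5 m³/d.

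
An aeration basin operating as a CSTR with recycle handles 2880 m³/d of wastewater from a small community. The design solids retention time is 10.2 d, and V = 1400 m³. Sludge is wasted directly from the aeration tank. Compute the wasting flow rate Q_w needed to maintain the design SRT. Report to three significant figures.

Wasting from the aeration tank: Q_w = V / θ_c = 1400 / 10.2 = 137.3 m³/d.

Q_w ≈ 137 m³/d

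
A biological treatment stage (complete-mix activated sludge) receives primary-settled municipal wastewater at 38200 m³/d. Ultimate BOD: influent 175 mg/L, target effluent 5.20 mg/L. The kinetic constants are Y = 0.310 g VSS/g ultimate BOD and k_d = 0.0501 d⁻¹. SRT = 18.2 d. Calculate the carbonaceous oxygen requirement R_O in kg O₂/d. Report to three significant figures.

R_O ≈ 4990 kg O₂/d

Observed yield with endogenous decay: Y_obs = Y / (1 + k_d·θ_c) = 0.310 / (1 + 0.0501 × 18.2) = 0.310 / 1.912 = 0.1621 g VSS/g ultimate BOD.
Substrate removed = Q·(S₀ − S) = 38200 m³/d × (175 − 5.20) g/m³ = 6.49×10^6 g/d = 6486 kg/d.
Biomass synthesised: P_X = Y_obs × 6486 = 1052 kg VSS/d.
R_O = Q·ΔS − 1.42 P_X = 6486 − 1493 = 4993 kg O₂/d.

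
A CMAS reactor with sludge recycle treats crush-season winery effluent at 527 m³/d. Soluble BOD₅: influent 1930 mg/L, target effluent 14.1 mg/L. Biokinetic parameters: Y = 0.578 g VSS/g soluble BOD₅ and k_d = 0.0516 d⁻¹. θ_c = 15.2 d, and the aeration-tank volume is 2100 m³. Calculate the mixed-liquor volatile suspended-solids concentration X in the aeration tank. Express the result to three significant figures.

X ≈ 2370 mg/L

From V·X·(1 + k_d·θ_c) = Y·Q·(S₀ − S)·θ_c: X = 0.578 × 527 × (1930 − 14.1) × 15.2 / [2100 × (1 + 0.0516 × 15.2)] = 2367 mg/L.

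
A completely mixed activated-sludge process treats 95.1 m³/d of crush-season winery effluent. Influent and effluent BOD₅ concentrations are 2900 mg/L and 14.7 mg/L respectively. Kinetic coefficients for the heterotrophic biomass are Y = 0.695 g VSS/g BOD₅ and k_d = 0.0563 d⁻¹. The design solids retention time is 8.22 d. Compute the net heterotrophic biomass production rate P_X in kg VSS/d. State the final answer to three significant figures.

P_X ≈ 130 kg VSS/d

Observed yield with endogenous decay: Y_obs = Y / (1 + k_d·θ_c) = 0.695 / (1 + 0.0563 × 8.22) = 0.695 / 1.463 = 0.4751 g VSS/g BOD₅.
Q·(S₀ − S) = 95.1 × (2900 − 14.7) × 10⁻³ = 274.4 kg/d removed.
P_X = Y_obs · Q(S₀ − S) = 0.4751 × 274.4 = 130.4 kg VSS/d.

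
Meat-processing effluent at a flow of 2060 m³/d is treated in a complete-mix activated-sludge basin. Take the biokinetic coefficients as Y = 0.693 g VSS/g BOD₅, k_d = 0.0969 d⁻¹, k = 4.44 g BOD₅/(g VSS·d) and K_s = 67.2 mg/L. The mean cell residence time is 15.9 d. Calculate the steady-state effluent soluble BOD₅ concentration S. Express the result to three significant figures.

S ≈ 3.68 mg/L

From the Monod/SRT balance for a CMAS, S = K_s·(1+k_d θ_c)/[θ_c·(Y k − k_d) − 1] = 67.2 × (1 + 0.0969 × 15.9) / [15.9 × (0.693 × 4.44 − 0.0969) − 1] = 170.7 / 46.38 = 3.681 mg/L.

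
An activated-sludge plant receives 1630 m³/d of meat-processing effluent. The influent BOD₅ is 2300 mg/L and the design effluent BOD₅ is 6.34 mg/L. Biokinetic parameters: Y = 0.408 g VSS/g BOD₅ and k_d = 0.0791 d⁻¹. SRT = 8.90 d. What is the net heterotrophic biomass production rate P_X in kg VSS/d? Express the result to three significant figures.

P_X ≈ 895 kg VSS/d

Correct the yield for decay: Y_obs = Y/(1 + k_d θ_c) = 0.408 / (1 + 0.0791 × 8.90) = 0.408 / 1.704 = 0.2394.
Q·(S₀ − S) = 1630 × (2300 − 6.34) × 10⁻³ = 3739 kg/d removed.
Net biomass production P_X = Y_obs × Q·(S₀ − S) = 0.2394 × 3739 = 895.2 kg VSS/d.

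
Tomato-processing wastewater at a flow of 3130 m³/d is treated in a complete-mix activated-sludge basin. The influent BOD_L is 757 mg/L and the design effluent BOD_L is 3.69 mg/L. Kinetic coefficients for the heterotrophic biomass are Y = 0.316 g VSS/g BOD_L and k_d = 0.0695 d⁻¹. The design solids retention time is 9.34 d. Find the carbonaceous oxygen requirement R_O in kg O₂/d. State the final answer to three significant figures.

R_O ≈ 1720 kg O₂/d

The observed yield is Y_obs = Y/(1 + k_d·θ_c) = 0.316 / (1 + 0.0695 × 9.34) = 0.316 / 1.649 = 0.1916 g VSS per g BOD_L removed.
Q·(S₀ − S) = 3130 × (757 − 3.69) × 10⁻³ = 2358 kg/d removed.
P_X = Y_obs·Q·(S₀ − S) = 0.1916 × 2358 = 451.8 kg VSS/d.
Carbonaceous O₂ demand = substrate oxidised − cell-mass equivalent = 2358 − 1.42 × 451.8 = 1716 kg O₂/d.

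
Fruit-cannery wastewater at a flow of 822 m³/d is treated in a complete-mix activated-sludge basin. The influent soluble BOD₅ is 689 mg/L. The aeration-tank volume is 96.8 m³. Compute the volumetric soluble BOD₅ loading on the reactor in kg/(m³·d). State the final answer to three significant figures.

Applied soluble BOD₅ load per unit volume = Q·S₀/V = (822 × 689/1000)/96.80 = 5.851 kg soluble BOD₅·m⁻³·d⁻¹.

L_v ≈ 5.85 kg soluble BOD₅/(m³·d)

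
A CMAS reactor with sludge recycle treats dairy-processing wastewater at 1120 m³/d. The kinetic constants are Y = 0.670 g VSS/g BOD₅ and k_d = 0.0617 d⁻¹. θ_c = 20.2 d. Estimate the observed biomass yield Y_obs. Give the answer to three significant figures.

Y_obs ≈ 0.298 g VSS/g BOD₅

The observed yield is Y_obs = Y/(1 + k_d·θ_c) = 0.670 / (1 + 0.0617 × 20.2) = 0.670 / 2.246 = 0.2983 g VSS per g BOD₅ removed.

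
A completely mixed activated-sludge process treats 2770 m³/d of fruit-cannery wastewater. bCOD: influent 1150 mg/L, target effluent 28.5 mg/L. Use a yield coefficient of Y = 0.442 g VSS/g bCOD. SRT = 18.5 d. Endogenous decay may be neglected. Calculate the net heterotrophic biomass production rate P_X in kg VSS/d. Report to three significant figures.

P_X ≈ 1370 kg VSS/d

No decay correction is needed, so Y_obs = Y = 0.442.
Mass of bCOD removed per day: Q(S₀ − S) = 2770 × 1122 g/m³ = 3107 kg/d.
P_X = Y_obs · Q(S₀ − S) = 0.4420 × 3107 = 1373 kg VSS/d.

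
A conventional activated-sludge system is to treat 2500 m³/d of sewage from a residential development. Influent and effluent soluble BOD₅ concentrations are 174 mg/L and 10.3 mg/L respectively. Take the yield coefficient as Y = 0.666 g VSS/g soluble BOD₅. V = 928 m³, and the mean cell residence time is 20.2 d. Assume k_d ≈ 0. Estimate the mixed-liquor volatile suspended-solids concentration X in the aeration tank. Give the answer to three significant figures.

X ≈ 5930 mg/L

Without decay, X = Y Q (S₀−S) θ_c / V = 0.666 × 2500 × (174 − 10.3) × 20.2 / 928 = 5933 mg/L.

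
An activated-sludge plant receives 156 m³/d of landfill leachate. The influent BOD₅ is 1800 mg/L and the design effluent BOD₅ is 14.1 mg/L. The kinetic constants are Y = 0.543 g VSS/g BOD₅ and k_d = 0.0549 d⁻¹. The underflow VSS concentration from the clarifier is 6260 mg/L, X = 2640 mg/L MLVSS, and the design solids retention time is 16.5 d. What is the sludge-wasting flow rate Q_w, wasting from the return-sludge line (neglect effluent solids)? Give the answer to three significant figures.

Q_w ≈ 12.7 m³/d

Rearranging the biomass balance for a CMAS with decay, V = Y·Q·ΔS·θ_c / [X·(1+k_d θ_c)] = 0.543 × 156 × (1800 − 14.1) × 16.5 / [2640 × (1 + 0.0549 × 16.5)] = 2.5×10^6 / 5031 = 496.1 m³.
Q_w = (V·X)/(θ_c X_r) = 496.1 × 2640 / (16.5 × 6260) = 12.68 m³/d.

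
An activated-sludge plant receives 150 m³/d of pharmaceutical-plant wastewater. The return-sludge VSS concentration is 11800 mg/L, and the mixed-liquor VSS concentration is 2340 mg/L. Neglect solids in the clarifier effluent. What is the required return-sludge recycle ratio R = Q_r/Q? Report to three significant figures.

R ≈ 0.247

R = Q_r/Q = X/(X_r − X) = 2340 / (11800 − 2340) = 0.2474.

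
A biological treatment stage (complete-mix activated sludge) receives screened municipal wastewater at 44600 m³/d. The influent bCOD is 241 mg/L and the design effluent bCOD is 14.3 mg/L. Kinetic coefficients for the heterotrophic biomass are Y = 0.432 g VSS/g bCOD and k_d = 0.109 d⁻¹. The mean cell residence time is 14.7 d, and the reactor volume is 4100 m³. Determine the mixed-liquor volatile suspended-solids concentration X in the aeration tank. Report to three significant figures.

From V·X·(1 + k_d·θ_c) = Y·Q·(S₀ − S)·θ_c: X = 0.432 × 44600 × (241 − 14.3) × 14.7 / [4100 × (1 + 0.109 × 14.7)] = 6018 mg/L.

X ≈ 6020 mg/L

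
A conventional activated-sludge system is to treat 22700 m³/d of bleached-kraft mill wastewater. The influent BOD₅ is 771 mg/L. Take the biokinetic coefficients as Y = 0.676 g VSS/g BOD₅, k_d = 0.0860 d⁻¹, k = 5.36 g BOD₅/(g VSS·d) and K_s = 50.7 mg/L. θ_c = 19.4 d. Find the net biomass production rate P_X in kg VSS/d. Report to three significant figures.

From the Monod/SRT balance for a CMAS, S = K_s·(1+k_d θ_c)/[θ_c·(Y k − k_d) − 1] = 50.7 × (1 + 0.0860 × 19.4) / [19.4 × (0.676 × 5.36 − 0.0860) − 1] = 135.3 / 67.62 = 2.001 mg/L.
The observed yield is Y_obs = Y/(1 + k_d·θ_c) = 0.676 / (1 + 0.0860 × 19.4) = 0.676 / 2.668 = 0.2533 g VSS per g BOD₅ removed.
ΔS = 771 − 2.00 = 769.0 mg/L, so the substrate removal rate is 22700 × 769.0/1000 = 17456 kg BOD₅/d.
P_X = Y_obs · Q(S₀ − S) = 0.2533 × 17456 = 4422 kg VSS/d.

P_X ≈ 4420 kg VSS/d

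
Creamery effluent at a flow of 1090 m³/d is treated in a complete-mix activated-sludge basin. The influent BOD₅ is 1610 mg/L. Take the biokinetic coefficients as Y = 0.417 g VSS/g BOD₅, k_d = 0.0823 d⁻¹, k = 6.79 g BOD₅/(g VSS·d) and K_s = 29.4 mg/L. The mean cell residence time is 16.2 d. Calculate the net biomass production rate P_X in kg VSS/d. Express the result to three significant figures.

Effluent substrate depends only on kinetics and SRT: S = K_s(1 + k_d θ_c) / [θ_c(Yk − k_d) − 1] = 29.4 × (1 + 0.0823 × 16.2) / [16.2 × (0.417 × 6.79 − 0.0823) − 1] = 68.60 / 43.54 = 1.576 mg/L.
The observed yield is Y_obs = Y/(1 + k_d·θ_c) = 0.417 / (1 + 0.0823 × 16.2) = 0.417 / 2.333 = 0.1787 g VSS per g BOD₅ removed.
Mass of BOD₅ removed per day: Q(S₀ − S) = 1090 × 1608 g/m³ = 1753 kg/d.
Net biomass production P_X = Y_obs × Q·(S₀ − S) = 0.1787 × 1753 = 313.3 kg VSS/d.

P_X ≈ 313 kg VSS/d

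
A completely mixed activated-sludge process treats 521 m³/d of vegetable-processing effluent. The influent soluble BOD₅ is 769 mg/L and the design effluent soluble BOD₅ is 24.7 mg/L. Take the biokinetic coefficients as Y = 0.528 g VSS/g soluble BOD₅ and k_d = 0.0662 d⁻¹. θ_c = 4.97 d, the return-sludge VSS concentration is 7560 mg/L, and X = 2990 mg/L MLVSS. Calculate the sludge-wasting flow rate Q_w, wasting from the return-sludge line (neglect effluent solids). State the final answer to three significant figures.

From the SRT design equation V = Y Q (S₀−S) θ_c / [X (1 + k_d θ_c)] = 0.528 × 521 × (769 − 24.7) × 4.97 / [2990 × (1 + 0.0662 × 4.97)] = 1.02×10^6 / 3974 = 256.1 m³.
Wasting from the return line (neglecting effluent solids): Q_w = V·X / (θ_c·X_r) = 256.1 × 2990 / (4.97 × 7560) = 20.38 m³/d.

Q_w ≈ 20.4 m³/d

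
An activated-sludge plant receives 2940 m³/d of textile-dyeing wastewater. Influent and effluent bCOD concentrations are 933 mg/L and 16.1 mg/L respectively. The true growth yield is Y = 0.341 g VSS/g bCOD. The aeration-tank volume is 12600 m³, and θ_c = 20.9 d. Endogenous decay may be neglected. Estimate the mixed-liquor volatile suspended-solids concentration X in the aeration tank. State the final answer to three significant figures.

X = Y·Q·ΔS·θ_c / V = 0.341 × 2940 × (933 − 16.1) × 20.9 / 12600 = 1525 mg/L.

X ≈ 1520 mg/L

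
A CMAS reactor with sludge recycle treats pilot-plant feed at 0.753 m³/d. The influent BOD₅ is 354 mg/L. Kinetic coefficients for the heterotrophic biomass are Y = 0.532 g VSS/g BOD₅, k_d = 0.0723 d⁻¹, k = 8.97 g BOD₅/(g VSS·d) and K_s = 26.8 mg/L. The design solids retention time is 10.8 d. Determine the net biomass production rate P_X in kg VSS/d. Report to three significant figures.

Effluent substrate depends only on kinetics and SRT: S = K_s(1 + k_d θ_c) / [θ_c(Yk − k_d) − 1] = 26.8 × (1 + 0.0723 × 10.8) / [10.8 × (0.532 × 8.97 − 0.0723) − 1] = 47.73 / 49.76 = 0.9592 mg/L.
Correct the yield for decay: Y_obs = Y/(1 + k_d θ_c) = 0.532 / (1 + 0.0723 × 10.8) = 0.532 / 1.781 = 0.2987.
Substrate removed = Q·(S₀ − S) = 0.753 m³/d × (354 − 0.959) g/m³ = 2.66×10^2 g/d = 0.2658 kg/d.
So the net sludge growth is P_X = 0.2987 × 0.2658 = 0.07942 kg VSS/d.

P_X ≈ 0.0794 kg VSS/d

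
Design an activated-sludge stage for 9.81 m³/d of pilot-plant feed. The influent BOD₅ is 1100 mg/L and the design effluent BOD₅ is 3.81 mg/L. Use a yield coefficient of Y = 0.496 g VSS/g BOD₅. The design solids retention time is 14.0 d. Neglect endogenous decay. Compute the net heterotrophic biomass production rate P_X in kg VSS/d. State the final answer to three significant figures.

Since k_d ≈ 0, Y_obs = Y = 0.496 g VSS/g BOD₅.
Mass of BOD₅ removed per day: Q(S₀ − S) = 9.81 × 1096 g/m³ = 10.75 kg/d.
Net biomass production P_X = Y_obs × Q·(S₀ − S) = 0.4960 × 10.75 = 5.334 kg VSS/d.

P_X ≈ 5.33 kg VSS/d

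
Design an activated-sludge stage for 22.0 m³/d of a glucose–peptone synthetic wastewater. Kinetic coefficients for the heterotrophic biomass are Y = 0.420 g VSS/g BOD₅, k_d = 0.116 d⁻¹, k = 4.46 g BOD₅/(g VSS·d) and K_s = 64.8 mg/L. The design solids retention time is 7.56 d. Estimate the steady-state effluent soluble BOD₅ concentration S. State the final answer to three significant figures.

From the Monod/SRT balance for a CMAS, S = K_s·(1+k_d θ_c)/[θ_c·(Y k − k_d) − 1] = 64.8 × (1 + 0.116 × 7.56) / [7.56 × (0.420 × 4.46 − 0.116) − 1] = 121.6 / 12.28 = 9.901 mg/L.

S ≈ 9.90 mg/L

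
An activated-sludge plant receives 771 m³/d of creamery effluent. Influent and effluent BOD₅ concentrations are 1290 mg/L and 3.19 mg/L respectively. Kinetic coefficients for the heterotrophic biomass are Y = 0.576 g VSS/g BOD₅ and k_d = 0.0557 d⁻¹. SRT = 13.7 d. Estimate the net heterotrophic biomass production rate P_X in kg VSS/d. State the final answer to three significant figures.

P_X ≈ 324 kg VSS/d

Observed yield with endogenous decay: Y_obs = Y / (1 + k_d·θ_c) = 0.576 / (1 + 0.0557 × 13.7) = 0.576 / 1.763 = 0.3267 g VSS/g BOD₅.
Substrate removed = Q·(S₀ − S) = 771 m³/d × (1290 − 3.19) g/m³ = 9.92×10^5 g/d = 992.1 kg/d.
P_X = Y_obs · Q(S₀ − S) = 0.3267 × 992.1 = 324.1 kg VSS/d.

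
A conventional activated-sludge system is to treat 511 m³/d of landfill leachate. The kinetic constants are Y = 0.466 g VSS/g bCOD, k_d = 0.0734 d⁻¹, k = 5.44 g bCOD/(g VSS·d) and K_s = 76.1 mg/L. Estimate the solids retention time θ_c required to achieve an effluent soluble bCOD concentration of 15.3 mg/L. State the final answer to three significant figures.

Specific growth rate at S = 15.3 mg/L: μ = YkS/(K_s+S) = 0.466·5.44·15.3/(76.1+15.3) = 0.4244 d⁻¹.
1/θ_c = 0.4244 − 0.0734 = 0.3510 d⁻¹, so θ_c = 2.849 d.

θ_c ≈ 2.85 d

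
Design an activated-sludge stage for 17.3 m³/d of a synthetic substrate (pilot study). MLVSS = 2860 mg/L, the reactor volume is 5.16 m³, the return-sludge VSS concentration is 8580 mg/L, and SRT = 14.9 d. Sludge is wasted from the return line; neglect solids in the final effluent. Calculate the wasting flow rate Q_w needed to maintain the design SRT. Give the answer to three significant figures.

θ_c = V·X/(Q_w·X_r) when wasting from the recycle, so Q_w = V·X/(θ_c·X_r) = 5.160 × 2860 / (14.9 × 8580) = 0.1154 m³/d.

Q_w ≈ 0.115 m³/d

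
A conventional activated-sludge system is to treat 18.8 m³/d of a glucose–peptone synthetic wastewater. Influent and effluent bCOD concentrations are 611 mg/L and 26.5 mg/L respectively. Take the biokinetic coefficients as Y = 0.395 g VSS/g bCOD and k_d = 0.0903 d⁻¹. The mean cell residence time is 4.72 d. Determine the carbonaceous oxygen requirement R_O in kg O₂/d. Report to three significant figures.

R_O ≈ 6.67 kg O₂/d

Correct the yield for decay: Y_obs = Y/(1 + k_d θ_c) = 0.395 / (1 + 0.0903 × 4.72) = 0.395 / 1.426 = 0.2770.
Q·(S₀ − S) = 18.8 × (611 − 26.5) × 10⁻³ = 10.99 kg/d removed.
Biomass synthesised: P_X = Y_obs × 10.99 = 3.043 kg VSS/d.
Carbonaceous O₂ demand = substrate oxidised − cell-mass equivalent = 10.99 − 1.42 × 3.043 = 6.667 kg O₂/d.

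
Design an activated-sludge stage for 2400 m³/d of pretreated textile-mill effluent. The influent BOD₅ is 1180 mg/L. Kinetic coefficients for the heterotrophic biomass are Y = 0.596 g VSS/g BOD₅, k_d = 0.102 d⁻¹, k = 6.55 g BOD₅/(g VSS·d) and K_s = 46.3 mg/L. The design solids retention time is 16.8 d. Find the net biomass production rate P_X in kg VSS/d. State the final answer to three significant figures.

P_X ≈ 621 kg VSS/d

For a completely mixed reactor with recycle the Lawrence–McCarty relation gives S = K_s·(1 + k_d·θ_c) / [θ_c·(Y·k − k_d) − 1] = 46.3 × (1 + 0.102 × 16.8) / [16.8 × (0.596 × 6.55 − 0.102) − 1] = 125.6 / 62.87 = 1.998 mg/L.
The observed yield is Y_obs = Y/(1 + k_d·θ_c) = 0.596 / (1 + 0.102 × 16.8) = 0.596 / 2.714 = 0.2196 g VSS per g BOD₅ removed.
Substrate removed = Q·(S₀ − S) = 2400 m³/d × (1180 − 2.00) g/m³ = 2.83×10^6 g/d = 2827 kg/d.
Net biomass production P_X = Y_obs × Q·(S₀ − S) = 0.2196 × 2827 = 621.0 kg VSS/d.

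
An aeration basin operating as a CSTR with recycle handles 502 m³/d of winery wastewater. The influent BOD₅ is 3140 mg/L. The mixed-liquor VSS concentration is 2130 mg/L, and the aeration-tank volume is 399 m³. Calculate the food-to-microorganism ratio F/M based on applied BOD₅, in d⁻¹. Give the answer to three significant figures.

F/M = applied load / biomass = Q·S₀/(V·X) = 502 × 3140 / (399.0 × 2130) = 1.855 d⁻¹.

F/M ≈ 1.85 d⁻¹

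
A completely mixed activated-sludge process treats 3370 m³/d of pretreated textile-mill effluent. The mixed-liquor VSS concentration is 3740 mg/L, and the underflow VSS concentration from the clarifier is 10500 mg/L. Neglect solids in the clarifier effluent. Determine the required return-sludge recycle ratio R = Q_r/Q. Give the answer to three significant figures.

R ≈ 0.553

R = Q_r/Q = X/(X_r − X) = 3740 / (10500 − 3740) = 0.5533.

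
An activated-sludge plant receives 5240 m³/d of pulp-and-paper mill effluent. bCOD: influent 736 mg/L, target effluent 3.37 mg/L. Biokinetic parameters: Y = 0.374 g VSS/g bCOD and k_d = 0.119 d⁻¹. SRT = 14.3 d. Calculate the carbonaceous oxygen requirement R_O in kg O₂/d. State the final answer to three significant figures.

R_O ≈ 3080 kg O₂/d

Observed yield with endogenous decay: Y_obs = Y / (1 + k_d·θ_c) = 0.374 / (1 + 0.119 × 14.3) = 0.374 / 2.702 = 0.1384 g VSS/g bCOD.
Mass of bCOD removed per day: Q(S₀ − S) = 5240 × 732.6 g/m³ = 3839 kg/d.
Net sludge production P_X = 0.1384 × 3839 = 531.4 kg VSS/d.
R_O = Q·(S₀ − S) − 1.42·P_X = 3839 − 1.42 × 531.4 = 3084 kg O₂/d.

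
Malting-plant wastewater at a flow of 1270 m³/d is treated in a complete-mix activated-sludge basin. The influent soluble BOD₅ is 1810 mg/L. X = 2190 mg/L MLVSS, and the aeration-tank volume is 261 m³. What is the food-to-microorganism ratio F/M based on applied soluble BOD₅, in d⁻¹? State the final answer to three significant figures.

Food-to-microorganism ratio F/M = Q S₀ / (V X) = 1270 × 1810 / (261.0 × 2190) = 4.022 d⁻¹.

F/M ≈ 4.02 d⁻¹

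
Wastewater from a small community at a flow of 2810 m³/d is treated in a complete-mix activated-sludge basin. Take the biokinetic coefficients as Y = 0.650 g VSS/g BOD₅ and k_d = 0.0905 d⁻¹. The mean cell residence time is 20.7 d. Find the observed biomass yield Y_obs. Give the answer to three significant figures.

Y_obs ≈ 0.226 g VSS/g BOD₅

Correct the yield for decay: Y_obs = Y/(1 + k_d θ_c) = 0.650 / (1 + 0.0905 × 20.7) = 0.650 / 2.873 = 0.2262.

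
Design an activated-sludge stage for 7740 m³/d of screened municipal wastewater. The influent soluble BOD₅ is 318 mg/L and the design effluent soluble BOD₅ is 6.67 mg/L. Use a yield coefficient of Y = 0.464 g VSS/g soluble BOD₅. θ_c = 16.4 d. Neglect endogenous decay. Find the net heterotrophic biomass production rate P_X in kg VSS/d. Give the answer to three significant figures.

No decay correction is needed, so Y_obs = Y = 0.464.
Mass of soluble BOD₅ removed per day: Q(S₀ − S) = 7740 × 311.3 g/m³ = 2410 kg/d.
Biomass produced: P_X = Y_obs·Q·ΔS = 0.4640 × 2410 ≈ 1118 kg VSS/d.

P_X ≈ 1120 kg VSS/d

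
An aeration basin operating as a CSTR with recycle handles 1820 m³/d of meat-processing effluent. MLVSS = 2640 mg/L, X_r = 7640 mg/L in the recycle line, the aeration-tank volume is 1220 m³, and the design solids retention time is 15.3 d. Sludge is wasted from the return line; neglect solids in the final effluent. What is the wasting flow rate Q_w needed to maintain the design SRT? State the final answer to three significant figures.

Q_w = (V·X)/(θ_c X_r) = 1220 × 2640 / (15.3 × 7640) = 27.55 m³/d.

Q_w ≈ 27.6 m³/d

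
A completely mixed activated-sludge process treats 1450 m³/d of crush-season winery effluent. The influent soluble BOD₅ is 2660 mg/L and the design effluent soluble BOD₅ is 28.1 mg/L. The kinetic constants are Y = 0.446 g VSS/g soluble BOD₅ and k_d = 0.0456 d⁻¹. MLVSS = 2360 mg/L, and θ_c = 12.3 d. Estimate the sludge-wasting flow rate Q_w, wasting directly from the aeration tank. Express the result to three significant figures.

Q_w ≈ 462 m³/d

Steady-state biomass mass balance: V·X·(1 + k_d·θ_c) = Y·Q·(S₀ − S)·θ_c, so V = 0.446 × 1450 × (2660 − 28.1) × 12.3 / [2360 × (1 + 0.0456 × 12.3)] = 2.09×10^7 / 3684 = 5683 m³.
For wasting at MLVSS concentration, Q_w = V/θ_c = 5683/12.3 = 462.1 m³/d.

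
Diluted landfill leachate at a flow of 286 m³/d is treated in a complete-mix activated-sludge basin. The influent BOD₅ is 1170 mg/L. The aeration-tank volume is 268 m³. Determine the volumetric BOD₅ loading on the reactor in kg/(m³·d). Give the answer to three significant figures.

Applied BOD₅ load per unit volume = Q·S₀/V = (286 × 1170/1000)/268.0 = 1.249 kg BOD₅·m⁻³·d⁻¹.

L_v ≈ 1.25 kg BOD₅/(m³·d)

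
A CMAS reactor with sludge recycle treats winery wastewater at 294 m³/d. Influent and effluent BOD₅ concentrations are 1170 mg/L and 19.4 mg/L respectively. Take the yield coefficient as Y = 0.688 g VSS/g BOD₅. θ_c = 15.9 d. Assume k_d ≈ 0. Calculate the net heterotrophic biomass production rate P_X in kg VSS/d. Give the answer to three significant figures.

P_X ≈ 233 kg VSS/d

With endogenous decay neglected, the observed yield equals the true yield: Y_obs = Y = 0.688 g VSS/g BOD₅.
Mass of BOD₅ removed per day: Q(S₀ − S) = 294 × 1151 g/m³ = 338.3 kg/d.
Biomass produced: P_X = Y_obs·Q·ΔS = 0.6880 × 338.3 ≈ 232.7 kg VSS/d.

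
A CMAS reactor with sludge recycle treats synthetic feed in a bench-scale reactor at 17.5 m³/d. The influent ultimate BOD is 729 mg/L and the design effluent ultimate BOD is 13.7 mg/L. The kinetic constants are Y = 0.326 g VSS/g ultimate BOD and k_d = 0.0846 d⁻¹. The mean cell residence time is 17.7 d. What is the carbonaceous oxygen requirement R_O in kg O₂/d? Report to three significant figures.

Y_obs = Y / (1 + k_d θ_c) = 0.326 / (1 + 0.0846 × 17.7) = 0.326 / 2.497 = 0.1305.
Q·(S₀ − S) = 17.5 × (729 − 13.7) × 10⁻³ = 12.52 kg/d removed.
P_X = Y_obs·Q·(S₀ − S) = 0.1305 × 12.52 = 1.634 kg VSS/d.
R_O = Q·(S₀ − S) − 1.42·P_X = 12.52 − 1.42 × 1.634 = 10.20 kg O₂/d.

R_O ≈ 10.2 kg O₂/d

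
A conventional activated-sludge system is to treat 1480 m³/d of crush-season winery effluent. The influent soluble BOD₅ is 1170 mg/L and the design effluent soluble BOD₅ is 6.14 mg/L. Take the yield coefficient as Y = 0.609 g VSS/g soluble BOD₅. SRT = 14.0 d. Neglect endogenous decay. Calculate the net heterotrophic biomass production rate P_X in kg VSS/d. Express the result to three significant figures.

With endogenous decay neglected, the observed yield equals the true yield: Y_obs = Y = 0.609 g VSS/g soluble BOD₅.
ΔS = 1170 − 6.14 = 1164 mg/L, so the substrate removal rate is 1480 × 1164/1000 = 1723 kg soluble BOD₅/d.
P_X = Y_obs · Q(S₀ − S) = 0.6090 × 1723 = 1049 kg VSS/d.

P_X ≈ 1050 kg VSS/d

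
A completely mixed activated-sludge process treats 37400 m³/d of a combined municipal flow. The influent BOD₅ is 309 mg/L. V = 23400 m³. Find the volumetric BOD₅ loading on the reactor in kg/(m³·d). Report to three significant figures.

L_v ≈ 0.494 kg BOD₅/(m³·d)

Volumetric loading L_v = Q·S₀ / V = 37400 × 309 g/m³ / 23400 m³ = 493.9 g/(m³·d) = 0.4939 kg BOD₅/(m³·d).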